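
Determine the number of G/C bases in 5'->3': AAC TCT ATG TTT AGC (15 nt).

5

Base counts: A=4, G=2, T=6, C=3
Total G or C: 2 + 3 = 5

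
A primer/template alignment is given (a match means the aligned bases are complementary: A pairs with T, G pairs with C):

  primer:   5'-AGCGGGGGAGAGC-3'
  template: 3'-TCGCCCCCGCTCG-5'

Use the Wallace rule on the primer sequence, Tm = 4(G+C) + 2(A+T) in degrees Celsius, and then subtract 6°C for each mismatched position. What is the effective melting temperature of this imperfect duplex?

40°C

Primer base counts: A=3, T=0, G=8, C=2 → A+T=3, G+C=10
Perfect-match Tm = 2(3) + 4(10) = 6 + 40 = 46°C
Mismatches (positions where the bases are not complementary): 1 (at position 9)
Effective Tm = 46 − 1×6 = 46 − 6 = 40°C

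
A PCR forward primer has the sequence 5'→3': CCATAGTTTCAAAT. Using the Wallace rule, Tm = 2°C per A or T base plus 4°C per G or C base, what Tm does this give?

Base counts: T=5, A=5, C=3, G=1
So N_AT = 10 and N_GC = 4.
Tm = 4·4 + 2·10 = 16 + 20 = 36°C

36°C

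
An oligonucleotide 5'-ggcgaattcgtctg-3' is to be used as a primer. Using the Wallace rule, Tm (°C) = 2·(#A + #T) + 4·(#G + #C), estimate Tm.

44°C

Base counts: G=5, T=4, C=3, A=2
AT pairs contribute 6, GC pairs contribute 8.
Tm = 4·8 + 2·6 = 32 + 12 = 44°C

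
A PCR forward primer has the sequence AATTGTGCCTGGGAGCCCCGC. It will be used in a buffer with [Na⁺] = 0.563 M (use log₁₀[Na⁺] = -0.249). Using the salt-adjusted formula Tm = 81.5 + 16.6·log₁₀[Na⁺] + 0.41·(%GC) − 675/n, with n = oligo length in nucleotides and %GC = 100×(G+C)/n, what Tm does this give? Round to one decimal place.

72.6°C

Length n = 21. T=4, A=3, C=7, G=7
G+C = 14, so %GC = 14/21 × 100 = 66.667%
Salt term: 16.6 × (-0.249) = -4.133
GC term: 0.41 × 66.667 = 27.333; length term: −675/21 = −32.143
Tm = 81.5 + (-4.133) + 27.333 − 32.143 = 72.557 → 72.6°C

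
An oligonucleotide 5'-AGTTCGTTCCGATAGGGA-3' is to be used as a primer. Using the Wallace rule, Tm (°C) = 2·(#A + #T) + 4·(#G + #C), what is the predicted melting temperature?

Scanning the sequence gives T=5, A=4, G=6, C=3.
So N_AT = 9 and N_GC = 9.
Tm = 4·9 + 2·9 = 36 + 18 = 54°C

54°C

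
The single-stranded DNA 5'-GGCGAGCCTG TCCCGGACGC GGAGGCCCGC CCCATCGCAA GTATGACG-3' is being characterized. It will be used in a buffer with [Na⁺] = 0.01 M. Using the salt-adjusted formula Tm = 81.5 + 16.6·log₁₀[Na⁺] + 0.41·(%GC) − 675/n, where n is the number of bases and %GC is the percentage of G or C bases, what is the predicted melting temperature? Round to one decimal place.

64.1°C

Length n = 48. Counting bases: G=17, C=18, T=5, A=8
G+C = 35, so %GC = 35/48 × 100 = 72.917%
Salt term: 16.6 × (-2) = -33.2
GC term: 0.41 × 72.917 = 29.896; length term: −675/48 = −14.062
Tm = 81.5 + (-33.2) + 29.896 − 14.062 = 64.134 → 64.1°C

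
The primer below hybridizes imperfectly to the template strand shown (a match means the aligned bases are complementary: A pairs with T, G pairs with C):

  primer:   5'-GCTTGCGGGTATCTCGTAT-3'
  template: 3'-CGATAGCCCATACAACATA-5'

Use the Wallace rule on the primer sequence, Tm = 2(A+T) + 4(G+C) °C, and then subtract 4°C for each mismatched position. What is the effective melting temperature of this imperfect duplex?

Primer base counts: A=2, T=7, G=6, C=4 → A+T=9, G+C=10
Perfect-match Tm = 2(9) + 4(10) = 18 + 40 = 58°C
Mismatches (positions where the bases are not complementary): 4 (at positions 4, 5, 13, 15)
Effective Tm = 58 − 4×4 = 58 − 16 = 42°C

42°C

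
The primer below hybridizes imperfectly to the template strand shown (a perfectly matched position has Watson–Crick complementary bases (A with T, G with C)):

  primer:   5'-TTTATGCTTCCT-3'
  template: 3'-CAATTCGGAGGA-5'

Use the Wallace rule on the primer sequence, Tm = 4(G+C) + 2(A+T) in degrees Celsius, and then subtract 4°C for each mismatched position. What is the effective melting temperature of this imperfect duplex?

Primer base counts: A=1, T=7, G=1, C=3 → A+T=8, G+C=4
Perfect-match Tm = 2(8) + 4(4) = 16 + 16 = 32°C
Mismatches (positions where the bases are not complementary): 3 (at positions 1, 5, 8)
Effective Tm = 32 − 3×4 = 32 − 12 = 20°C

20°C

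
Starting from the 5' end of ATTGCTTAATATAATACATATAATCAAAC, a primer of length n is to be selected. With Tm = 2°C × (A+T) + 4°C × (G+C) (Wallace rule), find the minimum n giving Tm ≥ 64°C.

First 27 bases: ATTGCTTAATATAATACATATAATCAA → Tm = 62°C (< 64°C)
First 28 bases: ATTGCTTAATATAATACATATAATCAAA → Tm = 64°C (≥ 64°C)
Since every base adds ≥2°C, Tm only increases with n, so the threshold is first crossed at n = 28.

n = 28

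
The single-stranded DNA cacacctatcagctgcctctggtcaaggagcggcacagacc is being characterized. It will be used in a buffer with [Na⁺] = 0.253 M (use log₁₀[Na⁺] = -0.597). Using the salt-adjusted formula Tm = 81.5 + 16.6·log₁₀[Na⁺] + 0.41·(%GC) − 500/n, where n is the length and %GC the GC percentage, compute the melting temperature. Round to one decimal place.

84.4°C

Length n = 41. T=6, A=10, G=10, C=15
G+C = 25, so %GC = 25/41 × 100 = 60.976%
Salt term: 16.6 × (-0.597) = -9.91
GC term: 0.41 × 60.976 = 25; length term: −500/41 = −12.195
Tm = 81.5 + (-9.91) + 25 − 12.195 = 84.395 → 84.4°C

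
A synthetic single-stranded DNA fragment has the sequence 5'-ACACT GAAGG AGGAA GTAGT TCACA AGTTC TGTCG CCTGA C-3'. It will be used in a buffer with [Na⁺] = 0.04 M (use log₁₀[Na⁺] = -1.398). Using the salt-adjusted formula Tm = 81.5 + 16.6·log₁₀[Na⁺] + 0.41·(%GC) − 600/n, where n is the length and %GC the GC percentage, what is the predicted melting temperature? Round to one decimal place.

63.7°C

Length n = 41. G=11, T=9, C=9, A=12
G+C = 20, so %GC = 20/41 × 100 = 48.78%
Salt term: 16.6 × (-1.398) = -23.207
GC term: 0.41 × 48.78 = 20; length term: −600/41 = −14.634
Tm = 81.5 + (-23.207) + 20 − 14.634 = 63.659 → 63.7°C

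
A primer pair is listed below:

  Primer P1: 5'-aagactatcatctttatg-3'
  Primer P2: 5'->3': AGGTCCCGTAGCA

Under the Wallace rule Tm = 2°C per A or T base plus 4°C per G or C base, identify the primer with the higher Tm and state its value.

Primer P1, 46°C

Primer P1: A+T=13, G+C=5 → Tm = 2(13)+4(5) = 46°C
Primer P2: A+T=5, G+C=8 → Tm = 2(5)+4(8) = 42°C
46°C vs 42°C → primer P1 is higher.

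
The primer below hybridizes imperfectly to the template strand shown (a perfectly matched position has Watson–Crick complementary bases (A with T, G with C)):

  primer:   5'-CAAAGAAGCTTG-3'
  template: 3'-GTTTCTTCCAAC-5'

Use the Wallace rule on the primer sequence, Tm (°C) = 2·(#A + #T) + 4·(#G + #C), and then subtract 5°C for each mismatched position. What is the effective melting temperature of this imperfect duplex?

29°C

Primer base counts: A=5, T=2, G=3, C=2 → A+T=7, G+C=5
Perfect-match Tm = 2(7) + 4(5) = 14 + 20 = 34°C
Mismatches (positions where the bases are not complementary): 1 (at position 9)
Effective Tm = 34 − 1×5 = 34 − 5 = 29°C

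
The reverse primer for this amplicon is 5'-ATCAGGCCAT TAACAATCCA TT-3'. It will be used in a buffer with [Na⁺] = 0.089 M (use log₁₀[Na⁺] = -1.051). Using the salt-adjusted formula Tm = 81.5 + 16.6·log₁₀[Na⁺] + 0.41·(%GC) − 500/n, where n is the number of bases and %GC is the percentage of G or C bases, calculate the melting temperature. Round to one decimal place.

Length n = 22. Counting bases: A=8, C=6, T=6, G=2
G+C = 8, so %GC = 8/22 × 100 = 36.364%
Salt term: 16.6 × (-1.051) = -17.447
GC term: 0.41 × 36.364 = 14.909; length term: −500/22 = −22.727
Tm = 81.5 + (-17.447) + 14.909 − 22.727 = 56.235 → 56.2°C

56.2°C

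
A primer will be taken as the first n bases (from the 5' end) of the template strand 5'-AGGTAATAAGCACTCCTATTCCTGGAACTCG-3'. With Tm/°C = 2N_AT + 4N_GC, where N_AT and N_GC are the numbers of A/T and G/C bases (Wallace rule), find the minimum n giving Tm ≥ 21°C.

n = 9

First 8 bases: AGGTAATA → Tm = 20°C (< 21°C)
First 9 bases: AGGTAATAA → Tm = 22°C (≥ 21°C)
Since every base adds ≥2°C, Tm only increases with n, so the threshold is first crossed at n = 9.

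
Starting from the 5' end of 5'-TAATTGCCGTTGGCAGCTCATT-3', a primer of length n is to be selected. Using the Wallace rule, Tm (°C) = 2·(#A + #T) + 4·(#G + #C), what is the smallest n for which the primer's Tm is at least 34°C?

First 11 bases: TAATTGCCGTT → Tm = 30°C (< 34°C)
First 12 bases: TAATTGCCGTTG → Tm = 34°C (≥ 34°C)
Each additional base adds 2°C (A/T) or 4°C (G/C), so Tm is non-decreasing in n; n = 12 is the first length to reach 34°C.

n = 12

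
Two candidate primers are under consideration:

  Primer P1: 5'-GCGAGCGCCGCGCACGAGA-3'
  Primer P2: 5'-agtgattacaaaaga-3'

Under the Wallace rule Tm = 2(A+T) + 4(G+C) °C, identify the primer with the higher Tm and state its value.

Primer P1, 68°C

Primer P1: A+T=4, G+C=15 → Tm = 2(4)+4(15) = 68°C
Primer P2: A+T=11, G+C=4 → Tm = 2(11)+4(4) = 38°C
68°C vs 38°C → primer P1 is higher.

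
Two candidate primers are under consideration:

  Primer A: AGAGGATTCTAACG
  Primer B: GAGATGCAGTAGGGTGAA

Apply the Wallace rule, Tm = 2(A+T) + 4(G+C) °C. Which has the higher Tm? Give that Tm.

Primer B, 54°C

Primer A: A+T=8, G+C=6 → Tm = 2(8)+4(6) = 40°C
Primer B: A+T=9, G+C=9 → Tm = 2(9)+4(9) = 54°C
40°C vs 54°C → primer B is higher.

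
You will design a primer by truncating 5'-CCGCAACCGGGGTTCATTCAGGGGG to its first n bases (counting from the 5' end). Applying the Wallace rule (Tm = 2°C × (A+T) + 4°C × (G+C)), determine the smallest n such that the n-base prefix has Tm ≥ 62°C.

First 18 bases: CCGCAACCGGGGTTCATT → Tm = 58°C (< 62°C)
First 19 bases: CCGCAACCGGGGTTCATTC → Tm = 62°C (≥ 62°C)
Since every base adds ≥2°C, Tm only increases with n, so the threshold is first crossed at n = 19.

n = 19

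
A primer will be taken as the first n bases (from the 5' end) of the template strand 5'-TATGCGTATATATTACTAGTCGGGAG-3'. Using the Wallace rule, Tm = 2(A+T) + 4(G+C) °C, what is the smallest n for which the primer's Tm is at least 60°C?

n = 23

First 22 bases: TATGCGTATATATTACTAGTCG → Tm = 58°C (< 60°C)
First 23 bases: TATGCGTATATATTACTAGTCGG → Tm = 62°C (≥ 60°C)
Since every base adds ≥2°C, Tm only increases with n, so the threshold is first crossed at n = 23.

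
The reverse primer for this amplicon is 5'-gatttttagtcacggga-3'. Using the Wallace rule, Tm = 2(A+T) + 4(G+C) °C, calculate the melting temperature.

48°C

Counting bases: A=4, G=5, C=2, T=6
A+T = 10, G+C = 7
Tm = 2×10 + 4×7 = 48°C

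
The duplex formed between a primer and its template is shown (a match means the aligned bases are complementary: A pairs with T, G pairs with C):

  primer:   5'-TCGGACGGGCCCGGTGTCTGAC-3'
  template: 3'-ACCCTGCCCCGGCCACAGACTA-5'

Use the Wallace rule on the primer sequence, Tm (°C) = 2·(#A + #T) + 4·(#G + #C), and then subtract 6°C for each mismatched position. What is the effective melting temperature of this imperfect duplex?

Primer base counts: A=2, T=4, G=9, C=7 → A+T=6, G+C=16
Perfect-match Tm = 2(6) + 4(16) = 12 + 64 = 76°C
Mismatches (positions where the bases are not complementary): 3 (at positions 2, 10, 22)
Effective Tm = 76 − 3×6 = 76 − 18 = 58°C

58°C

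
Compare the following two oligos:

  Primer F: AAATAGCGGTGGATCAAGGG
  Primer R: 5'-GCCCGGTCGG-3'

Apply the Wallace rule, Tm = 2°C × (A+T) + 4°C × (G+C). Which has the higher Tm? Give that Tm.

Primer F: A+T=10, G+C=10 → Tm = 2(10)+4(10) = 60°C
Primer R: A+T=1, G+C=9 → Tm = 2(1)+4(9) = 38°C
60°C vs 38°C → primer F is higher.

Primer F, 60°C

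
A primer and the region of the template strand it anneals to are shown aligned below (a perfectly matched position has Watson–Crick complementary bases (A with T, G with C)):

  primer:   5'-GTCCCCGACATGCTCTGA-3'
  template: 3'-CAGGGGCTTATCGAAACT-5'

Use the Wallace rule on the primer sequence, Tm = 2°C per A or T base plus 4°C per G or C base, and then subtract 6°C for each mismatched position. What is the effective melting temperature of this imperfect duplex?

Primer base counts: A=3, T=4, G=4, C=7 → A+T=7, G+C=11
Perfect-match Tm = 2(7) + 4(11) = 14 + 44 = 58°C
Mismatches (positions where the bases are not complementary): 4 (at positions 9, 10, 11, 15)
Effective Tm = 58 − 4×6 = 58 − 24 = 34°C

34°C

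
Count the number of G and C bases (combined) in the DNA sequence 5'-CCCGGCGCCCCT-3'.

11

A=0, G=3, T=1, C=8
G+C = 3 + 8 = 11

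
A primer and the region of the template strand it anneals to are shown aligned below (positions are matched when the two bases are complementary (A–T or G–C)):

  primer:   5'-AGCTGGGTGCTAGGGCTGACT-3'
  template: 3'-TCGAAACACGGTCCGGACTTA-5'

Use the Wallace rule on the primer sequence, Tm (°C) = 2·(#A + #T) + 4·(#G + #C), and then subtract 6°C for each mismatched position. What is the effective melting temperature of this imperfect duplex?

Primer base counts: A=3, T=5, G=9, C=4 → A+T=8, G+C=13
Perfect-match Tm = 2(8) + 4(13) = 16 + 52 = 68°C
Mismatches (positions where the bases are not complementary): 5 (at positions 5, 6, 11, 15, 20)
Effective Tm = 68 − 5×6 = 68 − 30 = 38°C

38°C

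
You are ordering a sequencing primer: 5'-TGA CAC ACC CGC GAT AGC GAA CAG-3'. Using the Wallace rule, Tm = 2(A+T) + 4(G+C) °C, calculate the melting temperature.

Base counts: G=6, T=2, A=8, C=8
AT pairs contribute 10, GC pairs contribute 14.
Tm = 2(10) + 4(14) = 20 + 56 = 76°C

76°C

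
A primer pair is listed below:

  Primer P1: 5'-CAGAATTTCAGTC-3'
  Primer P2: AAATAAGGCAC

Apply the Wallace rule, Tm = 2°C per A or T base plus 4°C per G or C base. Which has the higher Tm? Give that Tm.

Primer P1, 36°C

Primer P1: A+T=8, G+C=5 → Tm = 2(8)+4(5) = 36°C
Primer P2: A+T=7, G+C=4 → Tm = 2(7)+4(4) = 30°C
36°C vs 30°C → primer P1 is higher.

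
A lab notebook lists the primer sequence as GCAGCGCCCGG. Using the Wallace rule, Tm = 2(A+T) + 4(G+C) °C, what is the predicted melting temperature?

42°C

A=1, G=5, T=0, C=5
AT pairs contribute 1, GC pairs contribute 10.
Tm = 4·10 + 2·1 = 40 + 2 = 42°C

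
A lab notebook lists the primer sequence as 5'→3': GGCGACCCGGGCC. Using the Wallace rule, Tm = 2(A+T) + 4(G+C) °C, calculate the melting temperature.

Counting bases: C=6, G=6, T=0, A=1
A+T = 1, G+C = 12
Tm = 4·12 + 2·1 = 48 + 2 = 50°C

50°C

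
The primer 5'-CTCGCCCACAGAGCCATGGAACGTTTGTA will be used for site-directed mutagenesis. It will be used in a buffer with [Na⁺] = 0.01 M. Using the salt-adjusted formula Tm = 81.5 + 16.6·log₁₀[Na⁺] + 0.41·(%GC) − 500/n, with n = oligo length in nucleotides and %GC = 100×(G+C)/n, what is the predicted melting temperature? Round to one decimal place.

Length n = 29. Scanning the sequence gives T=6, A=7, C=9, G=7.
G+C = 16, so %GC = 16/29 × 100 = 55.172%
Salt term: 16.6 × (-2) = -33.2
GC term: 0.41 × 55.172 = 22.621; length term: −500/29 = −17.241
Tm = 81.5 + (-33.2) + 22.621 − 17.241 = 53.68 → 53.7°C

53.7°C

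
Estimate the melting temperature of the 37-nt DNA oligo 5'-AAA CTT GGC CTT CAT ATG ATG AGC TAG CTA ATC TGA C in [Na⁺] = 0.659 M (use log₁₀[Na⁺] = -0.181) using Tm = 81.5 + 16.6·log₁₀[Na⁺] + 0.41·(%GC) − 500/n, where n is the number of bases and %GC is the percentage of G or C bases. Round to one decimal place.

Length n = 37. Counting bases: C=8, G=7, T=11, A=11
G+C = 15, so %GC = 15/37 × 100 = 40.541%
Salt term: 16.6 × (-0.181) = -3.005
GC term: 0.41 × 40.541 = 16.622; length term: −500/37 = −13.514
Tm = 81.5 + (-3.005) + 16.622 − 13.514 = 81.603 → 81.6°C

81.6°C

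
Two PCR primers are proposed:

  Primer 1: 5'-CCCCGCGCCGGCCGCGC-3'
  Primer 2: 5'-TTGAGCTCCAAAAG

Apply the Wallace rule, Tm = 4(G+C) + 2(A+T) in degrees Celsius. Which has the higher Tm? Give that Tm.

Primer 1, 68°C

Primer 1: A+T=0, G+C=17 → Tm = 2(0)+4(17) = 68°C
Primer 2: A+T=8, G+C=6 → Tm = 2(8)+4(6) = 40°C
68°C vs 40°C → primer 1 is higher.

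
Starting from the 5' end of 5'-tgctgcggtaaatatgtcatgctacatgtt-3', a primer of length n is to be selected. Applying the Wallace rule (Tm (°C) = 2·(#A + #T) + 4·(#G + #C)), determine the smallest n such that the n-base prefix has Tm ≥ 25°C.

First 7 bases: TGCTGCG → Tm = 24°C (< 25°C)
First 8 bases: TGCTGCGG → Tm = 28°C (≥ 25°C)
Each additional base adds 2°C (A/T) or 4°C (G/C), so Tm is non-decreasing in n; n = 8 is the first length to reach 25°C.

n = 8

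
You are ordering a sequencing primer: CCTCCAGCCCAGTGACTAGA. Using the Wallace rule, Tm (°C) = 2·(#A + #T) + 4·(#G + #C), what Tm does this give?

T=3, C=8, G=4, A=5
So N_AT = 8 and N_GC = 12.
Tm = 2×8 + 4×12 = 64°C

64°C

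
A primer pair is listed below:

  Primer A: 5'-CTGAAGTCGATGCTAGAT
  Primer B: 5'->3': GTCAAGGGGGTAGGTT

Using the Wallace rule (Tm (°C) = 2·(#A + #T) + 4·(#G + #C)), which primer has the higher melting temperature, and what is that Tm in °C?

Primer A, 52°C

Primer A: A+T=10, G+C=8 → Tm = 2(10)+4(8) = 52°C
Primer B: A+T=7, G+C=9 → Tm = 2(7)+4(9) = 50°C
52°C vs 50°C → primer A is higher.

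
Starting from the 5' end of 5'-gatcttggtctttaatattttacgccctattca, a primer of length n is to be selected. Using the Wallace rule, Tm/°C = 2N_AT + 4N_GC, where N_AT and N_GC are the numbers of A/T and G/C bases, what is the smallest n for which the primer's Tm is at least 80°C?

First 29 bases: GATCTTGGTCTTTAATATTTTACGCCCTA → Tm = 78°C (< 80°C)
First 30 bases: GATCTTGGTCTTTAATATTTTACGCCCTAT → Tm = 80°C (≥ 80°C)
Each additional base adds 2°C (A/T) or 4°C (G/C), so Tm is non-decreasing in n; n = 30 is the first length to reach 80°C.

n = 30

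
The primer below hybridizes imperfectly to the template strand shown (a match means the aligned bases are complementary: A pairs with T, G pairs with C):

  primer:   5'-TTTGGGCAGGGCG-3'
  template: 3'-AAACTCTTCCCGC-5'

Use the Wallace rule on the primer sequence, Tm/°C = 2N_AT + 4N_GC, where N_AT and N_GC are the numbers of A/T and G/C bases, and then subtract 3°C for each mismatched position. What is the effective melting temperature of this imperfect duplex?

38°C

Primer base counts: A=1, T=3, G=7, C=2 → A+T=4, G+C=9
Perfect-match Tm = 2(4) + 4(9) = 8 + 36 = 44°C
Mismatches (positions where the bases are not complementary): 2 (at positions 5, 7)
Effective Tm = 44 − 2×3 = 44 − 6 = 38°C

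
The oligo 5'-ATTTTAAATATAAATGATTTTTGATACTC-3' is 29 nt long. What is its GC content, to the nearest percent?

14%

Counting bases: C=2, G=2, T=14, A=11
G+C = 2 + 2 = 4 out of 29 bases
%GC = 4/29 × 100 = 13.79% ≈ 14%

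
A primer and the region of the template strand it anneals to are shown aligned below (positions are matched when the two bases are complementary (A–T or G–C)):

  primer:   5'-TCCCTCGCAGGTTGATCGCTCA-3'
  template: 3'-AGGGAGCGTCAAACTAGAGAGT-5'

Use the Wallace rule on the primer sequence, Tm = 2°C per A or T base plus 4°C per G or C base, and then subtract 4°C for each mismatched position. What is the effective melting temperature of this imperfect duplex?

Primer base counts: A=3, T=6, G=5, C=8 → A+T=9, G+C=13
Perfect-match Tm = 2(9) + 4(13) = 18 + 52 = 70°C
Mismatches (positions where the bases are not complementary): 2 (at positions 11, 18)
Effective Tm = 70 − 2×4 = 70 − 8 = 62°C

62°C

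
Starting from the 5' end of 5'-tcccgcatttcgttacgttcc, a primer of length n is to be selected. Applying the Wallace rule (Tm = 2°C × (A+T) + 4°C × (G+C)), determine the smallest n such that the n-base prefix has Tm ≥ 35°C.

n = 12

First 11 bases: TCCCGCATTTC → Tm = 34°C (< 35°C)
First 12 bases: TCCCGCATTTCG → Tm = 38°C (≥ 35°C)
Each additional base adds 2°C (A/T) or 4°C (G/C), so Tm is non-decreasing in n; n = 12 is the first length to reach 35°C.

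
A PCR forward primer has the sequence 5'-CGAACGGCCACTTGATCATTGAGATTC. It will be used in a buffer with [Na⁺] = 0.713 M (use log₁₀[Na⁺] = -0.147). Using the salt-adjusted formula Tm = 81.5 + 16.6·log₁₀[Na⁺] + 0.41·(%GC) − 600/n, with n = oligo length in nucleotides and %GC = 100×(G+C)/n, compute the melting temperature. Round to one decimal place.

76.6°C

Length n = 27. G=6, A=7, T=7, C=7
G+C = 13, so %GC = 13/27 × 100 = 48.148%
Salt term: 16.6 × (-0.147) = -2.44
GC term: 0.41 × 48.148 = 19.741; length term: −600/27 = −22.222
Tm = 81.5 + (-2.44) + 19.741 − 22.222 = 76.579 → 76.6°C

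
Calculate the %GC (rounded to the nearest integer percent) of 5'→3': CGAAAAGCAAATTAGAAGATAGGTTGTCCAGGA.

Counting bases: C=4, G=9, A=14, T=6
G+C = 9 + 4 = 13 out of 33 bases
%GC = 13/33 × 100 = 39.39% ≈ 39%

39%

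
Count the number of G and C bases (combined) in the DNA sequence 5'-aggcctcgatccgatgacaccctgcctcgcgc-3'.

Base counts: G=8, A=5, T=5, C=14
Total G or C: 8 + 14 = 22

22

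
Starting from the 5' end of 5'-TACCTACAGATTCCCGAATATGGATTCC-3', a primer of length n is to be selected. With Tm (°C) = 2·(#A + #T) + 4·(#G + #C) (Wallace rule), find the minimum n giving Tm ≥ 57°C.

n = 21

First 20 bases: TACCTACAGATTCCCGAATA → Tm = 56°C (< 57°C)
First 21 bases: TACCTACAGATTCCCGAATAT → Tm = 58°C (≥ 57°C)
Since every base adds ≥2°C, Tm only increases with n, so the threshold is first crossed at n = 21.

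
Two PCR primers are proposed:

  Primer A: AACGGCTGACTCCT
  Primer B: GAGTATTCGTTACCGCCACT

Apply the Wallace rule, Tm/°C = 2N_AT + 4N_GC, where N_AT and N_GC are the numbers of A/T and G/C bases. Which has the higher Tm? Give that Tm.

Primer B, 60°C

Primer A: A+T=6, G+C=8 → Tm = 2(6)+4(8) = 44°C
Primer B: A+T=10, G+C=10 → Tm = 2(10)+4(10) = 60°C
44°C vs 60°C → primer B is higher.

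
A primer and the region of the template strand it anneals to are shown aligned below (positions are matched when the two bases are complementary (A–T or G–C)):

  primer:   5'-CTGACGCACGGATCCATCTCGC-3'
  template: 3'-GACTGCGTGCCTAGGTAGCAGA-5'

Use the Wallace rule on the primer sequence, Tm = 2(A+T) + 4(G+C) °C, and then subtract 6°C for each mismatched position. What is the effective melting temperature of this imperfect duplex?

48°C

Primer base counts: A=4, T=4, G=5, C=9 → A+T=8, G+C=14
Perfect-match Tm = 2(8) + 4(14) = 16 + 56 = 72°C
Mismatches (positions where the bases are not complementary): 4 (at positions 19, 20, 21, 22)
Effective Tm = 72 − 4×6 = 72 − 24 = 48°C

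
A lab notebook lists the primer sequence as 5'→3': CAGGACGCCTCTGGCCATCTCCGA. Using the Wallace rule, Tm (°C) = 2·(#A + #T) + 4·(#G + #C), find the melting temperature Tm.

A=4, G=6, C=10, T=4
A+T = 8, G+C = 16
Tm = 4·16 + 2·8 = 64 + 16 = 80°C

80°C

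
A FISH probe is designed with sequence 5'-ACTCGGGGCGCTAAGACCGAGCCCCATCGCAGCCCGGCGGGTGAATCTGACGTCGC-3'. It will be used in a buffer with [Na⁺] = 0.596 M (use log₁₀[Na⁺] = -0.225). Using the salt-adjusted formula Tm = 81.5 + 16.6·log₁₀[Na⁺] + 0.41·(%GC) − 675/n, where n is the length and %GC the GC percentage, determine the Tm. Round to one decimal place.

Length n = 56. T=7, A=10, G=19, C=20
G+C = 39, so %GC = 39/56 × 100 = 69.643%
Salt term: 16.6 × (-0.225) = -3.735
GC term: 0.41 × 69.643 = 28.554; length term: −675/56 = −12.054
Tm = 81.5 + (-3.735) + 28.554 − 12.054 = 94.265 → 94.3°C

94.3°C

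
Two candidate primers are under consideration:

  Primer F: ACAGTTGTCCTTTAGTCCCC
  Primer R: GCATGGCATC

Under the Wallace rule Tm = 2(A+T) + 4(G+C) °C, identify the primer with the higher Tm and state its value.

Primer F, 60°C

Primer F: A+T=10, G+C=10 → Tm = 2(10)+4(10) = 60°C
Primer R: A+T=4, G+C=6 → Tm = 2(4)+4(6) = 32°C
60°C vs 32°C → primer F is higher.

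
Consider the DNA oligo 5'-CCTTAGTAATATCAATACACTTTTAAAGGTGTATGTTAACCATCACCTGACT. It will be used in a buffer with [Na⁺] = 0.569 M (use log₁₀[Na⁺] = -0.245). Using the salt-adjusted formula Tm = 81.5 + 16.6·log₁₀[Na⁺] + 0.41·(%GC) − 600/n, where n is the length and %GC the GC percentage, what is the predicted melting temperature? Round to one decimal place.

Length n = 52. Base counts: T=18, G=6, A=17, C=11
G+C = 17, so %GC = 17/52 × 100 = 32.692%
Salt term: 16.6 × (-0.245) = -4.067
GC term: 0.41 × 32.692 = 13.404; length term: −600/52 = −11.538
Tm = 81.5 + (-4.067) + 13.404 − 11.538 = 79.299 → 79.3°C

79.3°C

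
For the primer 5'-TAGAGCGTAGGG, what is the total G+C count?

Scanning the sequence gives A=3, T=2, C=1, G=6.
Total G or C: 6 + 1 = 7

7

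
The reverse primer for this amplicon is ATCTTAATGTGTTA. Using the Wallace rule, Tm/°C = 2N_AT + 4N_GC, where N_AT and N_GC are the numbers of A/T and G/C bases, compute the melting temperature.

34°C

Scanning the sequence gives T=7, A=4, G=2, C=1.
AT pairs contribute 11, GC pairs contribute 3.
Tm = 2(11) + 4(3) = 22 + 12 = 34°C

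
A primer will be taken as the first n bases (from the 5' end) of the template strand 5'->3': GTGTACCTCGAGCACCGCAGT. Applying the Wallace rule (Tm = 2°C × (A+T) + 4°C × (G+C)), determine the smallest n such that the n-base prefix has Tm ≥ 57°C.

n = 18

First 17 bases: GTGTACCTCGAGCACCG → Tm = 56°C (< 57°C)
First 18 bases: GTGTACCTCGAGCACCGC → Tm = 60°C (≥ 57°C)
Since every base adds ≥2°C, Tm only increases with n, so the threshold is first crossed at n = 18.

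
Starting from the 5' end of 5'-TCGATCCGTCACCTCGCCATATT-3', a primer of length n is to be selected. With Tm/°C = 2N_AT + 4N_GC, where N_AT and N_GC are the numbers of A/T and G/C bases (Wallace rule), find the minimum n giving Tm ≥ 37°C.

First 11 bases: TCGATCCGTCA → Tm = 34°C (< 37°C)
First 12 bases: TCGATCCGTCAC → Tm = 38°C (≥ 37°C)
Each additional base adds 2°C (A/T) or 4°C (G/C), so Tm is non-decreasing in n; n = 12 is the first length to reach 37°C.

n = 12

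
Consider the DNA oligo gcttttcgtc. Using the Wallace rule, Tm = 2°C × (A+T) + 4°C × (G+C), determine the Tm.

G=2, A=0, T=5, C=3
AT pairs contribute 5, GC pairs contribute 5.
Tm = 4·5 + 2·5 = 20 + 10 = 30°C

30°C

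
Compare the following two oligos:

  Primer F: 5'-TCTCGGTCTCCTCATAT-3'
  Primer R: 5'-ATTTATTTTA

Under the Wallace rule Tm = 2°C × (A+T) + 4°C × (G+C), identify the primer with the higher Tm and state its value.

Primer F, 50°C

Primer F: A+T=9, G+C=8 → Tm = 2(9)+4(8) = 50°C
Primer R: A+T=10, G+C=0 → Tm = 2(10)+4(0) = 20°C
50°C vs 20°C → primer F is higher.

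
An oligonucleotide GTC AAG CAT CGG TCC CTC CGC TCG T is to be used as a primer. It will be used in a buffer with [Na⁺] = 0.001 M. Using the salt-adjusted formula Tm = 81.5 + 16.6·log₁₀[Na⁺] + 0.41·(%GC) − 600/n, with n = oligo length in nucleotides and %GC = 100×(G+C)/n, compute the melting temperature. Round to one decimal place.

33.9°C

Length n = 25. A=3, C=10, T=6, G=6
G+C = 16, so %GC = 16/25 × 100 = 64%
Salt term: 16.6 × (-3) = -49.8
GC term: 0.41 × 64 = 26.24; length term: −600/25 = −24
Tm = 81.5 + (-49.8) + 26.24 − 24 = 33.94 → 33.9°C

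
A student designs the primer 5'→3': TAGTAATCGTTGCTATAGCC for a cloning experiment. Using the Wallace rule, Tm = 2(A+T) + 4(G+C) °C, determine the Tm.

56°C

T=7, G=4, C=4, A=5
AT pairs contribute 12, GC pairs contribute 8.
Tm = 2(12) + 4(8) = 24 + 32 = 56°C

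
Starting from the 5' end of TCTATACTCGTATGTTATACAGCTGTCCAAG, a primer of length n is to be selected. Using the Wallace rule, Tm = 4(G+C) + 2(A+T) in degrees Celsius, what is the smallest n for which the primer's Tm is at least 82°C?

First 29 bases: TCTATACTCGTATGTTATACAGCTGTCCA → Tm = 80°C (< 82°C)
First 30 bases: TCTATACTCGTATGTTATACAGCTGTCCAA → Tm = 82°C (≥ 82°C)
Each additional base adds 2°C (A/T) or 4°C (G/C), so Tm is non-decreasing in n; n = 30 is the first length to reach 82°C.

n = 30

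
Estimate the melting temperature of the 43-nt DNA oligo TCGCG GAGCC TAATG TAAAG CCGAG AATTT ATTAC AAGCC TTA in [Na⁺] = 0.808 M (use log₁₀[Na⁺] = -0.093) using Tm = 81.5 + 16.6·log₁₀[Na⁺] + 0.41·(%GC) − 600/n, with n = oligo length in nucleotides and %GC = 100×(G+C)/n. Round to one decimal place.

Length n = 43. Scanning the sequence gives A=14, G=9, T=11, C=9.
G+C = 18, so %GC = 18/43 × 100 = 41.86%
Salt term: 16.6 × (-0.093) = -1.544
GC term: 0.41 × 41.86 = 17.163; length term: −600/43 = −13.953
Tm = 81.5 + (-1.544) + 17.163 − 13.953 = 83.166 → 83.2°C

83.2°C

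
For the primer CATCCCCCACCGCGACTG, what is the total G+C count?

Scanning the sequence gives T=2, A=3, C=10, G=3.
G+C = 3 + 10 = 13

13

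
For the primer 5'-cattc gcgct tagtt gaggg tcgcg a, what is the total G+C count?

15

Scanning the sequence gives C=6, T=7, G=9, A=4.
G+C = 9 + 6 = 15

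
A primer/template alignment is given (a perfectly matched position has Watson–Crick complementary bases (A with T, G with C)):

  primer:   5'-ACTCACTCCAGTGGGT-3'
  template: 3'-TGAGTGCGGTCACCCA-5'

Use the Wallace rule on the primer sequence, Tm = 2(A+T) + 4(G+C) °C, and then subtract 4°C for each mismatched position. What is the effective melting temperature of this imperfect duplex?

Primer base counts: A=3, T=4, G=4, C=5 → A+T=7, G+C=9
Perfect-match Tm = 2(7) + 4(9) = 14 + 36 = 50°C
Mismatches (positions where the bases are not complementary): 1 (at position 7)
Effective Tm = 50 − 1×4 = 50 − 4 = 46°C

46°C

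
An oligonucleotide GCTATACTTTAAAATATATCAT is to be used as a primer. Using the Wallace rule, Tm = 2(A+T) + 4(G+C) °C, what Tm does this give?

Base counts: C=3, G=1, T=9, A=9
So N_AT = 18 and N_GC = 4.
Tm = 2(18) + 4(4) = 36 + 16 = 52°C

52°C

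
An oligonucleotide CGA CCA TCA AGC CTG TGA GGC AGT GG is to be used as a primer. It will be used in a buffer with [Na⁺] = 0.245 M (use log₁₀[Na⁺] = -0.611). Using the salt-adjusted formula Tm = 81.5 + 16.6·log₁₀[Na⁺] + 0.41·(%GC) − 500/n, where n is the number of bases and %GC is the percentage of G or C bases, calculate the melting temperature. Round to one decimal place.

77.4°C

Length n = 26. Base counts: C=7, G=9, T=4, A=6
G+C = 16, so %GC = 16/26 × 100 = 61.538%
Salt term: 16.6 × (-0.611) = -10.143
GC term: 0.41 × 61.538 = 25.231; length term: −500/26 = −19.231
Tm = 81.5 + (-10.143) + 25.231 − 19.231 = 77.357 → 77.4°C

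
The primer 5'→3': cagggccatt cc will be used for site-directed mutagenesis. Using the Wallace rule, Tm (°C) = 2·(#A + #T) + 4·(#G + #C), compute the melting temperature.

40°C

Scanning the sequence gives G=3, C=5, A=2, T=2.
A+T = 4, G+C = 8
Tm = 4·8 + 2·4 = 32 + 8 = 40°C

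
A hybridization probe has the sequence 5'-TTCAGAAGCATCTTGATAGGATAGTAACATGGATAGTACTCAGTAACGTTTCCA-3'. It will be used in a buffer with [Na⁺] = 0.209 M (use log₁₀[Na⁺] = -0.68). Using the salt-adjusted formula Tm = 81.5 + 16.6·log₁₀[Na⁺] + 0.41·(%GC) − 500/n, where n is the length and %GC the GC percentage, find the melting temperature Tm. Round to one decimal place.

Length n = 54. C=9, T=16, G=11, A=18
G+C = 20, so %GC = 20/54 × 100 = 37.037%
Salt term: 16.6 × (-0.68) = -11.288
GC term: 0.41 × 37.037 = 15.185; length term: −500/54 = −9.259
Tm = 81.5 + (-11.288) + 15.185 − 9.259 = 76.138 → 76.1°C

76.1°C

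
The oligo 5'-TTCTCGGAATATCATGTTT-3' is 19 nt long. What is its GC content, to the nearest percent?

Base counts: T=9, A=4, G=3, C=3
G+C = 3 + 3 = 6 out of 19 bases
%GC = 6/19 × 100 = 31.58% ≈ 32%

32%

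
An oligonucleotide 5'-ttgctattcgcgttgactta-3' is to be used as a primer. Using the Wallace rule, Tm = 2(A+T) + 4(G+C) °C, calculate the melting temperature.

A=3, G=4, C=4, T=9
So N_AT = 12 and N_GC = 8.
Tm = 2(12) + 4(8) = 24 + 32 = 56°C

56°C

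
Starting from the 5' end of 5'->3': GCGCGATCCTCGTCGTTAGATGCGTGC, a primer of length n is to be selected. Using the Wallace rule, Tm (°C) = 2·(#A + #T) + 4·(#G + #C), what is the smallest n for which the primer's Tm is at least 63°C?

First 19 bases: GCGCGATCCTCGTCGTTAG → Tm = 62°C (< 63°C)
First 20 bases: GCGCGATCCTCGTCGTTAGA → Tm = 64°C (≥ 63°C)
Each additional base adds 2°C (A/T) or 4°C (G/C), so Tm is non-decreasing in n; n = 20 is the first length to reach 63°C.

n = 20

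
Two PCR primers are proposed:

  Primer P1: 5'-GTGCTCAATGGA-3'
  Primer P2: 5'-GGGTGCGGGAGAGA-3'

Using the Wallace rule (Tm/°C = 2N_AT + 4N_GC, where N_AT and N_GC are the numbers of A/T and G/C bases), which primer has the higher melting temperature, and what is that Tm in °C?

Primer P2, 48°C

Primer P1: A+T=6, G+C=6 → Tm = 2(6)+4(6) = 36°C
Primer P2: A+T=4, G+C=10 → Tm = 2(4)+4(10) = 48°C
36°C vs 48°C → primer P2 is higher.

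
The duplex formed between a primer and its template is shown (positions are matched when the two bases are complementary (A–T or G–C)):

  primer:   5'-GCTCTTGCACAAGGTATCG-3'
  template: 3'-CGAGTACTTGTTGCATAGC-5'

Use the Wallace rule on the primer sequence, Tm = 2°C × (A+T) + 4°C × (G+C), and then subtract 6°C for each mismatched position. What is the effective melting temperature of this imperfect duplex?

40°C

Primer base counts: A=4, T=5, G=5, C=5 → A+T=9, G+C=10
Perfect-match Tm = 2(9) + 4(10) = 18 + 40 = 58°C
Mismatches (positions where the bases are not complementary): 3 (at positions 5, 8, 13)
Effective Tm = 58 − 3×6 = 58 − 18 = 40°C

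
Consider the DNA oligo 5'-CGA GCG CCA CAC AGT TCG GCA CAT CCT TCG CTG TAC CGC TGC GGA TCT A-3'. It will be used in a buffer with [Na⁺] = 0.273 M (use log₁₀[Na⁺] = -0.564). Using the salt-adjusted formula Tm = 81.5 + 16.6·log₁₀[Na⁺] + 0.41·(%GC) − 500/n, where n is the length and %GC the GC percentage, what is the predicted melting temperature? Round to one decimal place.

87.0°C

Length n = 49. A=9, C=18, T=10, G=12
G+C = 30, so %GC = 30/49 × 100 = 61.224%
Salt term: 16.6 × (-0.564) = -9.362
GC term: 0.41 × 61.224 = 25.102; length term: −500/49 = −10.204
Tm = 81.5 + (-9.362) + 25.102 − 10.204 = 87.036 → 87.0°C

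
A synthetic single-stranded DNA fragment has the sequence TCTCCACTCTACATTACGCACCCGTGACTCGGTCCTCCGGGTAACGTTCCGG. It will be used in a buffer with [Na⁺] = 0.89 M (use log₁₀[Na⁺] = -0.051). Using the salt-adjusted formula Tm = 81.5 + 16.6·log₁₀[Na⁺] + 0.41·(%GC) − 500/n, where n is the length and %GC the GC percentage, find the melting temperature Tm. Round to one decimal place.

Length n = 52. Base counts: G=11, T=13, A=8, C=20
G+C = 31, so %GC = 31/52 × 100 = 59.615%
Salt term: 16.6 × (-0.051) = -0.847
GC term: 0.41 × 59.615 = 24.442; length term: −500/52 = −9.615
Tm = 81.5 + (-0.847) + 24.442 − 9.615 = 95.48 → 95.5°C

95.5°C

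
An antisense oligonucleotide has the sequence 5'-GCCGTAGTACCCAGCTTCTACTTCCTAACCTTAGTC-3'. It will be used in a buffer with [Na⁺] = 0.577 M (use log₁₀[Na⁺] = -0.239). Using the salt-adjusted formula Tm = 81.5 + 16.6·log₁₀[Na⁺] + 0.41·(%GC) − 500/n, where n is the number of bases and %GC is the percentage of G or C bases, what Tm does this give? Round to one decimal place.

84.1°C

Length n = 36. Scanning the sequence gives A=7, T=11, C=13, G=5.
G+C = 18, so %GC = 18/36 × 100 = 50%
Salt term: 16.6 × (-0.239) = -3.967
GC term: 0.41 × 50 = 20.5; length term: −500/36 = −13.889
Tm = 81.5 + (-3.967) + 20.5 − 13.889 = 84.144 → 84.1°C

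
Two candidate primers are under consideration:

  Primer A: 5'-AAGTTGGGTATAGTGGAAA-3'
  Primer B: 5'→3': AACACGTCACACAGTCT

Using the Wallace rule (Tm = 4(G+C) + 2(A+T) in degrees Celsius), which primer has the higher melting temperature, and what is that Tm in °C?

Primer A: A+T=12, G+C=7 → Tm = 2(12)+4(7) = 52°C
Primer B: A+T=9, G+C=8 → Tm = 2(9)+4(8) = 50°C
52°C vs 50°C → primer A is higher.

Primer A, 52°C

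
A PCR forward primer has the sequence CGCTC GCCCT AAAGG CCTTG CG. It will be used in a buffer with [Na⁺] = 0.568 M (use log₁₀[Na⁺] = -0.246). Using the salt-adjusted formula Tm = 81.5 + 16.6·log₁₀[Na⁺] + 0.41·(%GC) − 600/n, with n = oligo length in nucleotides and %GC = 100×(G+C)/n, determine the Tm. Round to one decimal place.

Length n = 22. G=6, A=3, T=4, C=9
G+C = 15, so %GC = 15/22 × 100 = 68.182%
Salt term: 16.6 × (-0.246) = -4.084
GC term: 0.41 × 68.182 = 27.955; length term: −600/22 = −27.273
Tm = 81.5 + (-4.084) + 27.955 − 27.273 = 78.098 → 78.1°C

78.1°C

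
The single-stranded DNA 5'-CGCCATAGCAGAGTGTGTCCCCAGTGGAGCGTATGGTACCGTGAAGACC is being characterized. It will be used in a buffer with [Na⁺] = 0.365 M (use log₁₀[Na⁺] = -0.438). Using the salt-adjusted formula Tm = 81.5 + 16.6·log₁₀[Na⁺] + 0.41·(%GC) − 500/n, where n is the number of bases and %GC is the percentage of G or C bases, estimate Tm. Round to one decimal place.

Length n = 49. C=13, G=16, T=9, A=11
G+C = 29, so %GC = 29/49 × 100 = 59.184%
Salt term: 16.6 × (-0.438) = -7.271
GC term: 0.41 × 59.184 = 24.265; length term: −500/49 = −10.204
Tm = 81.5 + (-7.271) + 24.265 − 10.204 = 88.29 → 88.3°C

88.3°C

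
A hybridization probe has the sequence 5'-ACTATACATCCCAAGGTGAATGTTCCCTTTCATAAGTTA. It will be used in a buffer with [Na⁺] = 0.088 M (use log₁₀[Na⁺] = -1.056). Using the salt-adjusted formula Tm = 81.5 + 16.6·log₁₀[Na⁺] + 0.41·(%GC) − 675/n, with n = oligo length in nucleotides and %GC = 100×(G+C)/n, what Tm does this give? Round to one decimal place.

61.4°C

Length n = 39. C=9, G=5, A=12, T=13
G+C = 14, so %GC = 14/39 × 100 = 35.897%
Salt term: 16.6 × (-1.056) = -17.53
GC term: 0.41 × 35.897 = 14.718; length term: −675/39 = −17.308
Tm = 81.5 + (-17.53) + 14.718 − 17.308 = 61.38 → 61.4°C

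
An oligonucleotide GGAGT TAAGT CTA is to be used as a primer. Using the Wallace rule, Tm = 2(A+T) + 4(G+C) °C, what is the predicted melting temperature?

Base counts: A=4, T=4, C=1, G=4
A+T = 8, G+C = 5
Tm = 2×8 + 4×5 = 36°C

36°C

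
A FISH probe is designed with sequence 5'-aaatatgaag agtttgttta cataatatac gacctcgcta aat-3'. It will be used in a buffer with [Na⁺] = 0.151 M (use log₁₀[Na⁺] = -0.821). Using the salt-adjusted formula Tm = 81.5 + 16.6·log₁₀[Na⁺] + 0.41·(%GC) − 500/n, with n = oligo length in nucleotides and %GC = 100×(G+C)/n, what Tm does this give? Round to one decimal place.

67.7°C

Length n = 43. Counting bases: C=6, A=17, T=14, G=6
G+C = 12, so %GC = 12/43 × 100 = 27.907%
Salt term: 16.6 × (-0.821) = -13.629
GC term: 0.41 × 27.907 = 11.442; length term: −500/43 = −11.628
Tm = 81.5 + (-13.629) + 11.442 − 11.628 = 67.685 → 67.7°C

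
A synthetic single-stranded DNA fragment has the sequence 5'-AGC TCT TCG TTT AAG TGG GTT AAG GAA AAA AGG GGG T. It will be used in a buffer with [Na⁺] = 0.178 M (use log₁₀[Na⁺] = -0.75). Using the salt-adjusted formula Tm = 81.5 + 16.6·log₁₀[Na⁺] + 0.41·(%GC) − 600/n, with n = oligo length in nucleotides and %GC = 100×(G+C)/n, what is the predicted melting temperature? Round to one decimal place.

70.6°C

Length n = 37. Scanning the sequence gives C=3, G=13, A=11, T=10.
G+C = 16, so %GC = 16/37 × 100 = 43.243%
Salt term: 16.6 × (-0.75) = -12.45
GC term: 0.41 × 43.243 = 17.73; length term: −600/37 = −16.216
Tm = 81.5 + (-12.45) + 17.73 − 16.216 = 70.564 → 70.6°C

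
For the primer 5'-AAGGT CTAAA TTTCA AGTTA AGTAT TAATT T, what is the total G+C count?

6

C=2, A=12, T=13, G=4
G+C = 4 + 2 = 6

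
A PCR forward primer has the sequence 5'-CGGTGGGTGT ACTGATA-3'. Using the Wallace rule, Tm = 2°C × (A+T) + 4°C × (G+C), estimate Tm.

Scanning the sequence gives G=7, A=3, C=2, T=5.
A+T = 8, G+C = 9
Tm = 2(8) + 4(9) = 16 + 36 = 52°C

52°C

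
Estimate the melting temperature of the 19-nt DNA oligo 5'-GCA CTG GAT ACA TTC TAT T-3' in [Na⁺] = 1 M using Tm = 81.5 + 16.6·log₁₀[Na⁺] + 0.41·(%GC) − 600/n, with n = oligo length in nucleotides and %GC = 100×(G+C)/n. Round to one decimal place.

65.0°C

Length n = 19. Scanning the sequence gives G=3, C=4, A=5, T=7.
G+C = 7, so %GC = 7/19 × 100 = 36.842%
Salt term: 16.6 × (0) = 0
GC term: 0.41 × 36.842 = 15.105; length term: −600/19 = −31.579
Tm = 81.5 + (0) + 15.105 − 31.579 = 65.026 → 65.0°C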